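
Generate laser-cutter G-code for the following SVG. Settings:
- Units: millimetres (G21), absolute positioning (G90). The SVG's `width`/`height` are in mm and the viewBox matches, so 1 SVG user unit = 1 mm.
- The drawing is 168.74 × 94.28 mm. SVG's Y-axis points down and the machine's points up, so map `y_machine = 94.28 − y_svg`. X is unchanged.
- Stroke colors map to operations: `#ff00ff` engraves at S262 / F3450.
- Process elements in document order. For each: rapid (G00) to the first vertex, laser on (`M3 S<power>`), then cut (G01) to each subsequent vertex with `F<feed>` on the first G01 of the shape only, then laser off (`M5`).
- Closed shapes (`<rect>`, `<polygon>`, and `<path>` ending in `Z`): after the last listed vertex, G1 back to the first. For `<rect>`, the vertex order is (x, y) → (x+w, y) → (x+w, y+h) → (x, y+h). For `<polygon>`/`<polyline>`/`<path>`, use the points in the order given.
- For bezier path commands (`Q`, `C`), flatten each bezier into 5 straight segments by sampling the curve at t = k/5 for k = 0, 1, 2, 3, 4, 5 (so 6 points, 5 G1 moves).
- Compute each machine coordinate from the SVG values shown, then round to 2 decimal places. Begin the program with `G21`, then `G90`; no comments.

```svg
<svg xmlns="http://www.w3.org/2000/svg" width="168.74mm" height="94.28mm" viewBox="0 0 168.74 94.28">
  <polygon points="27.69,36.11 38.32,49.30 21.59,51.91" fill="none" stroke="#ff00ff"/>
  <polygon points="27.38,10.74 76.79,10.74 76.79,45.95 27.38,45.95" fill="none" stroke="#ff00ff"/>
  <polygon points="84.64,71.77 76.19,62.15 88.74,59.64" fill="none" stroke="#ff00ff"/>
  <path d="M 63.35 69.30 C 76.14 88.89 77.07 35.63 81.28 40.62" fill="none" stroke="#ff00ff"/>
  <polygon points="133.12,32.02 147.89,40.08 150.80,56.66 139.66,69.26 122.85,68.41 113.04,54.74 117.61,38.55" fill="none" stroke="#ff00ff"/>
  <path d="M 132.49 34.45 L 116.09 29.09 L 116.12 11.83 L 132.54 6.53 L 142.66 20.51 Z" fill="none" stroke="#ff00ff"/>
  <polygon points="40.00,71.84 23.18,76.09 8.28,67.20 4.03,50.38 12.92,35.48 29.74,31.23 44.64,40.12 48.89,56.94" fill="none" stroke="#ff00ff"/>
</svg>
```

G21
G90
G00 X27.69 Y58.17
M3 S262
G01 X38.32 Y44.98 F3450
G01 X21.59 Y42.37
G01 X27.69 Y58.17
M5
G00 X27.38 Y83.54
M3 S262
G01 X76.79 Y83.54 F3450
G01 X76.79 Y48.33
G01 X27.38 Y48.33
G01 X27.38 Y83.54
M5
G00 X84.64 Y22.51
M3 S262
G01 X76.19 Y32.13 F3450
G01 X88.74 Y34.64
G01 X84.64 Y22.51
M5
G00 X63.35 Y24.98
M3 S262
G01 X69.72 Y20.92 F3450
G01 X73.97 Y28.05
G01 X76.83 Y40.08
G01 X79.03 Y50.71
G01 X81.28 Y53.66
M5
G00 X133.12 Y62.26
M3 S262
G01 X147.89 Y54.20 F3450
G01 X150.80 Y37.62
G01 X139.66 Y25.02
G01 X122.85 Y25.87
G01 X113.04 Y39.54
G01 X117.61 Y55.73
G01 X133.12 Y62.26
M5
G00 X132.49 Y59.83
M3 S262
G01 X116.09 Y65.19 F3450
G01 X116.12 Y82.45
G01 X132.54 Y87.75
G01 X142.66 Y73.77
G01 X132.49 Y59.83
M5
G00 X40.00 Y22.44
M3 S262
G01 X23.18 Y18.19 F3450
G01 X8.28 Y27.08
G01 X4.03 Y43.90
G01 X12.92 Y58.80
G01 X29.74 Y63.05
G01 X44.64 Y54.16
G01 X48.89 Y37.34
G01 X40.00 Y22.44
M5

1 u = 1 mm; y_m = 94.28 − y.

[1] `<polygon>` regular polygon, #ff00ff→engrave S262 F3450: (27.69,58.17) → (38.32,44.98) → (21.59,42.37) → (27.69,58.17) (closed)

[2] `<polygon>` rectangle, #ff00ff→engrave S262 F3450: (27.38,83.54) → (76.79,83.54) → (76.79,48.33) → (27.38,48.33) → (27.38,83.54) (closed)

[3] `<polygon>` regular polygon, #ff00ff→engrave S262 F3450: (84.64,22.51) → (76.19,32.13) → (88.74,34.64) → (84.64,22.51) (closed)

[4] `<path>` cubic bezier, #ff00ff→engrave S262 F3450: (63.35,24.98) → (69.72,20.92) → (73.97,28.05) → (76.83,40.08) → (79.03,50.71) → (81.28,53.66)

[5] `<polygon>` regular polygon, #ff00ff→engrave S262 F3450: (133.12,62.26) → (147.89,54.20) → (150.80,37.62) → (139.66,25.02) → (122.85,25.87) → (113.04,39.54) → (117.61,55.73) → (133.12,62.26) (closed)

[6] `<path>` regular polygon, #ff00ff→engrave S262 F3450: (132.49,59.83) → (116.09,65.19) → (116.12,82.45) → (132.54,87.75) → (142.66,73.77) → (132.49,59.83) (closed)

[7] `<polygon>` regular polygon, #ff00ff→engrave S262 F3450: (40.00,22.44) → (23.18,18.19) → (8.28,27.08) → (4.03,43.90) → (12.92,58.80) → (29.74,63.05) → (44.64,54.16) → (48.89,37.34) → (40.00,22.44) (closed)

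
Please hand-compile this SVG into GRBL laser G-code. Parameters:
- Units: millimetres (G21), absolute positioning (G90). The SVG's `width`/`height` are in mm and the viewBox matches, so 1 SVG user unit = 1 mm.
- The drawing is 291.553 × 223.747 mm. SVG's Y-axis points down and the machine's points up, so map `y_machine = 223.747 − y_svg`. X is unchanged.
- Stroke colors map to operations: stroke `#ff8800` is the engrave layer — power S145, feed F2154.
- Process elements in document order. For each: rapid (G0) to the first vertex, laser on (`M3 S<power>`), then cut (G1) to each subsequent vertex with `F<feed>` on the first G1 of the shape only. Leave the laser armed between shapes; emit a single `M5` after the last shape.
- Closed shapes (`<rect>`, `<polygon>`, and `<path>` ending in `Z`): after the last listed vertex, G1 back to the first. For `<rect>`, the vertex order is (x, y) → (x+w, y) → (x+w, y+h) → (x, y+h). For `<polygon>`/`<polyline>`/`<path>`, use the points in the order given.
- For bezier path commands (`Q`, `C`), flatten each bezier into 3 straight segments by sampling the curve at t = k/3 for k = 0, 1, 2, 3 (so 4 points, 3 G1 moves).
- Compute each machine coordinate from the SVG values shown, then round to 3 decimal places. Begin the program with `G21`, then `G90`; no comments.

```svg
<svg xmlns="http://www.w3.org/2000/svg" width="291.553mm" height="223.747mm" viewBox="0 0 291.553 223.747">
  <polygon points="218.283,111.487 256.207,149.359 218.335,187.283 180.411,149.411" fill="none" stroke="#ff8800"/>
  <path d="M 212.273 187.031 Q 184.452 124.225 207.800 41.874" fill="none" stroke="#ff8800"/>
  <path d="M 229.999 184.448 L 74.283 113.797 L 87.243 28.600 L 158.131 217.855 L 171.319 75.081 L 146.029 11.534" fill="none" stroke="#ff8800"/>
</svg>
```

G21
G90
G0 X218.283 Y112.260
M3 S145
G1 X256.207 Y74.388 F2154
G1 X218.335 Y36.464
G1 X180.411 Y74.336
G1 X218.283 Y112.260
G0 X212.273 Y36.716
M3 S145
G1 X199.411 Y80.758 F2154
G1 X197.920 Y129.144
G1 X207.800 Y181.873
G0 X229.999 Y39.299
M3 S145
G1 X74.283 Y109.950 F2154
G1 X87.243 Y195.147
G1 X158.131 Y5.892
G1 X171.319 Y148.666
G1 X146.029 Y212.213
M5

1 u = 1 mm; y_m = 223.747 − y.

[1] `<polygon>` regular polygon, #ff8800→engrave S145 F2154: (218.283,112.260) → (256.207,74.388) → (218.335,36.464) → (180.411,74.336) → (218.283,112.260) (closed)

[2] `<path>` quadratic bezier, #ff8800→engrave S145 F2154: (212.273,36.716) → (199.411,80.758) → (197.920,129.144) → (207.800,181.873)

[3] `<path>` open polyline, #ff8800→engrave S145 F2154: (229.999,39.299) → (74.283,109.950) → (87.243,195.147) → (158.131,5.892) → (171.319,148.666) → (146.029,212.213)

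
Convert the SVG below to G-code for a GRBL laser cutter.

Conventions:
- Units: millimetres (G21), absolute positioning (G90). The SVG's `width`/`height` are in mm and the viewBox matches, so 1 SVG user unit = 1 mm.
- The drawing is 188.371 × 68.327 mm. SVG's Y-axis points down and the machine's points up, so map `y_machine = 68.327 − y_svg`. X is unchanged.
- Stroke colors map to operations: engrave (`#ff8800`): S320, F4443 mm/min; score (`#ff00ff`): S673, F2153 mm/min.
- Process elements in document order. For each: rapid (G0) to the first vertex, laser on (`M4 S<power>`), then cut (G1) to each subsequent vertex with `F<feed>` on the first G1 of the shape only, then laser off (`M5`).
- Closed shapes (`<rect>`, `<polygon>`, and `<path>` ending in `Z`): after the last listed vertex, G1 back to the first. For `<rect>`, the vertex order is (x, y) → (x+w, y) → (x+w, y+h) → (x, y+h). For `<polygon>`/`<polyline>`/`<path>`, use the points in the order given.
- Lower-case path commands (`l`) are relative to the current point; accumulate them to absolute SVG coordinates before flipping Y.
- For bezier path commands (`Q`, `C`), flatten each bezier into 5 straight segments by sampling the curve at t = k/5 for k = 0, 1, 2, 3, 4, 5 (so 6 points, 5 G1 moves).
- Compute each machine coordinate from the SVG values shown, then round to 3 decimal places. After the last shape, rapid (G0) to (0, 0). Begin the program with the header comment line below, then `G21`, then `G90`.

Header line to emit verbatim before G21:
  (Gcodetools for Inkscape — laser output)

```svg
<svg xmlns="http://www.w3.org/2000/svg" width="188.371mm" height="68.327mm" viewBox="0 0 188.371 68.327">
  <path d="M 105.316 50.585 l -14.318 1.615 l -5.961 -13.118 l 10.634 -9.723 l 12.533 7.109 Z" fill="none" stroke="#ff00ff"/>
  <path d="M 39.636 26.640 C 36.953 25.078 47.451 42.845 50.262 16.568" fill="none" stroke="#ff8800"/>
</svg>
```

(Gcodetools for Inkscape — laser output)
G21
G90
G0 X105.316 Y17.742
M4 S673
G1 X90.998 Y16.127 F2153
G1 X85.037 Y29.245
G1 X95.671 Y38.968
G1 X108.204 Y31.859
G1 X105.316 Y17.742
M5
G0 X39.636 Y41.687
M4 S320
G1 X39.441 Y40.812 F4443
G1 X41.408 Y38.339
G1 X44.535 Y37.312
G1 X47.820 Y40.771
G1 X50.262 Y51.759
M5
G0 X0.000 Y0.000

viewBox `0 0 188.371 68.327` with mm width/height → 1 unit = 1 mm. Flip: y_m = 68.327 − y_svg.

**Shape 1** — `<path>` regular polygon, stroke `#ff00ff` → score (S673, F2153). Machine vertices: (105.316,17.742) → (90.998,16.127) → (85.037,29.245) → (95.671,38.968) → (108.204,31.859) → (105.316,17.742). Closed: final G1 returns to the first vertex.

**Shape 2** — `<path>` cubic bezier, stroke `#ff8800` → engrave (S320, F4443). Control points (SVG): P0=(39.636,26.640), P1=(36.953,25.078), P2=(47.451,42.845), P3=(50.262,16.568); sampled at t=k/5. Machine vertices: (39.636,41.687) → (39.441,40.812) → (41.408,38.339) → (44.535,37.312) → (47.820,40.771) → (50.262,51.759). Open path.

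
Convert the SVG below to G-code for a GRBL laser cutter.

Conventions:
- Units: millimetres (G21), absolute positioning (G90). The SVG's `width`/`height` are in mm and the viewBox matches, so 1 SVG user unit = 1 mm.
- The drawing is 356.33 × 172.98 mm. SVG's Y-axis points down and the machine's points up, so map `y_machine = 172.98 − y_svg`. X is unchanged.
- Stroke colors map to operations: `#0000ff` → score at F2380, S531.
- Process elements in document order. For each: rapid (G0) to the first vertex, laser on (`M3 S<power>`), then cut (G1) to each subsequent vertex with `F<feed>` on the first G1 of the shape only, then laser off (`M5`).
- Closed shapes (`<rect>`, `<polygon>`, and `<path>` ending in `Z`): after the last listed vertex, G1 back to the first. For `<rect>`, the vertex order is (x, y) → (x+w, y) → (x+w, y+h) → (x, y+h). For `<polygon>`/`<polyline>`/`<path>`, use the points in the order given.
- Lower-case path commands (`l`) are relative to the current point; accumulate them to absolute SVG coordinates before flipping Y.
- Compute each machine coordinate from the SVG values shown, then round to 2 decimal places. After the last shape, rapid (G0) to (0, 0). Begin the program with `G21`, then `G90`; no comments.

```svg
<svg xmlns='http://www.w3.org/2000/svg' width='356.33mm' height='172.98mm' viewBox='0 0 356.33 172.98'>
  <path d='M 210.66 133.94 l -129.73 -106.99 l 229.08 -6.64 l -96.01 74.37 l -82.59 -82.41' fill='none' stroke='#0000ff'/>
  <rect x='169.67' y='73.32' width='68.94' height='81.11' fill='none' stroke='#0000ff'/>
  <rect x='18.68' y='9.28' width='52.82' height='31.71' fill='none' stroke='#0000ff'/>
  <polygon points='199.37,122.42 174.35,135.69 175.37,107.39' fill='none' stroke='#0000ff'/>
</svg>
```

Since the viewBox matches the mm dimensions, user units are millimetres directly. The only transform is the Y-flip y_m = 172.98 − y_svg.

Shape 1 is a open polyline drawn with `<path>`. Its stroke #0000ff means score at S531, F2380. After flipping Y the toolpath is (210.66,39.04) → (80.93,146.03) → (310.01,152.67) → (214.00,78.30) → (131.41,160.71).

Shape 2 is a rectangle drawn with `<rect>`. Its stroke #0000ff means score at S531, F2380. After flipping Y the toolpath is (169.67,99.66) → (238.61,99.66) → (238.61,18.55) → (169.67,18.55) → (169.67,99.66), returning to the start.

Shape 3 is a rectangle drawn with `<rect>`. Its stroke #0000ff means score at S531, F2380. After flipping Y the toolpath is (18.68,163.70) → (71.50,163.70) → (71.50,131.99) → (18.68,131.99) → (18.68,163.70), returning to the start.

Shape 4 is a regular polygon drawn with `<polygon>`. Its stroke #0000ff means score at S531, F2380. After flipping Y the toolpath is (199.37,50.56) → (174.35,37.29) → (175.37,65.59) → (199.37,50.56), returning to the start.

G21
G90
G0 X210.66 Y39.04
M3 S531
G1 X80.93 Y146.03 F2380
G1 X310.01 Y152.67
G1 X214.00 Y78.30
G1 X131.41 Y160.71
M5
G0 X169.67 Y99.66
M3 S531
G1 X238.61 Y99.66 F2380
G1 X238.61 Y18.55
G1 X169.67 Y18.55
G1 X169.67 Y99.66
M5
G0 X18.68 Y163.70
M3 S531
G1 X71.50 Y163.70 F2380
G1 X71.50 Y131.99
G1 X18.68 Y131.99
G1 X18.68 Y163.70
M5
G0 X199.37 Y50.56
M3 S531
G1 X174.35 Y37.29 F2380
G1 X175.37 Y65.59
G1 X199.37 Y50.56
M5
G0 X0.00 Y0.00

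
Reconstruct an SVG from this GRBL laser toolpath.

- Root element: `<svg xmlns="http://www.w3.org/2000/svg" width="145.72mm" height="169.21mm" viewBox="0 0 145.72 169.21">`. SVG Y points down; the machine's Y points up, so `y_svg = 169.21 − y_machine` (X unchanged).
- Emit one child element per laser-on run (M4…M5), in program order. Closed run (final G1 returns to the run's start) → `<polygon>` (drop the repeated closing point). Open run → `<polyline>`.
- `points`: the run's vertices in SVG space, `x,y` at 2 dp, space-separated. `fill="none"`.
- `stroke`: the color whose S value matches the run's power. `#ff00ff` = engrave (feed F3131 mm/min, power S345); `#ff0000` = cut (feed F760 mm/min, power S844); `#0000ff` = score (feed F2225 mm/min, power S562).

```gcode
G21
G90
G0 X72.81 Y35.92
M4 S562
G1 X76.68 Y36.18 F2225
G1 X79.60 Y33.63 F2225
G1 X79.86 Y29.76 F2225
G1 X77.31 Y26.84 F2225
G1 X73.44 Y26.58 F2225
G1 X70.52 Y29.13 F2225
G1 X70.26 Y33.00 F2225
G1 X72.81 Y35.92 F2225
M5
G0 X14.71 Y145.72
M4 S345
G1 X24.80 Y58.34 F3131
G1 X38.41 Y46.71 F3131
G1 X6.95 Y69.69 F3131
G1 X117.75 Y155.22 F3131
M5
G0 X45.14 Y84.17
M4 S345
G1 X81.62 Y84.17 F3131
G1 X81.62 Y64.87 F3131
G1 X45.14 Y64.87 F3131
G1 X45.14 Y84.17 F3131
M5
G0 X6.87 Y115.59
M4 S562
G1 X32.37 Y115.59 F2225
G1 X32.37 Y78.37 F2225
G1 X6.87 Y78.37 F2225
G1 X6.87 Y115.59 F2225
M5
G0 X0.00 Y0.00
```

<svg xmlns="http://www.w3.org/2000/svg" width="145.72mm" height="169.21mm" viewBox="0 0 145.72 169.21">
  <polygon points="72.81,133.29 76.68,133.03 79.60,135.58 79.86,139.45 77.31,142.37 73.44,142.63 70.52,140.08 70.26,136.21" fill="none" stroke="#0000ff"/>
  <polyline points="14.71,23.49 24.80,110.87 38.41,122.50 6.95,99.52 117.75,13.99" fill="none" stroke="#ff00ff"/>
  <polygon points="45.14,85.04 81.62,85.04 81.62,104.34 45.14,104.34" fill="none" stroke="#ff00ff"/>
  <polygon points="6.87,53.62 32.37,53.62 32.37,90.84 6.87,90.84" fill="none" stroke="#0000ff"/>
</svg>

Machine Y-up, SVG Y-down with viewBox height 169.21, so y_svg = 169.21 − y_machine; X carries over.

Run 1: power S562 maps to stroke `#0000ff` (score). The run returns to its start, so emit a `<polygon>` with points (Y-flipped): 72.81,133.29 76.68,133.03 79.60,135.58 79.86,139.45 77.31,142.37 73.44,142.63 70.52,140.08 70.26,136.21.

Run 2: power S345 maps to stroke `#ff00ff` (engrave). The run is open, so emit a `<polyline>` with points (Y-flipped): 14.71,23.49 24.80,110.87 38.41,122.50 6.95,99.52 117.75,13.99.

Run 3: the run's S345 means `#ff00ff` (engrave). The run returns to its start, so emit a `<polygon>` with points (Y-flipped): 45.14,85.04 81.62,85.04 81.62,104.34 45.14,104.34.

Run 4: the run's S562 means `#0000ff` (score). The run returns to its start, so emit a `<polygon>` with points (Y-flipped): 6.87,53.62 32.37,53.62 32.37,90.84 6.87,90.84.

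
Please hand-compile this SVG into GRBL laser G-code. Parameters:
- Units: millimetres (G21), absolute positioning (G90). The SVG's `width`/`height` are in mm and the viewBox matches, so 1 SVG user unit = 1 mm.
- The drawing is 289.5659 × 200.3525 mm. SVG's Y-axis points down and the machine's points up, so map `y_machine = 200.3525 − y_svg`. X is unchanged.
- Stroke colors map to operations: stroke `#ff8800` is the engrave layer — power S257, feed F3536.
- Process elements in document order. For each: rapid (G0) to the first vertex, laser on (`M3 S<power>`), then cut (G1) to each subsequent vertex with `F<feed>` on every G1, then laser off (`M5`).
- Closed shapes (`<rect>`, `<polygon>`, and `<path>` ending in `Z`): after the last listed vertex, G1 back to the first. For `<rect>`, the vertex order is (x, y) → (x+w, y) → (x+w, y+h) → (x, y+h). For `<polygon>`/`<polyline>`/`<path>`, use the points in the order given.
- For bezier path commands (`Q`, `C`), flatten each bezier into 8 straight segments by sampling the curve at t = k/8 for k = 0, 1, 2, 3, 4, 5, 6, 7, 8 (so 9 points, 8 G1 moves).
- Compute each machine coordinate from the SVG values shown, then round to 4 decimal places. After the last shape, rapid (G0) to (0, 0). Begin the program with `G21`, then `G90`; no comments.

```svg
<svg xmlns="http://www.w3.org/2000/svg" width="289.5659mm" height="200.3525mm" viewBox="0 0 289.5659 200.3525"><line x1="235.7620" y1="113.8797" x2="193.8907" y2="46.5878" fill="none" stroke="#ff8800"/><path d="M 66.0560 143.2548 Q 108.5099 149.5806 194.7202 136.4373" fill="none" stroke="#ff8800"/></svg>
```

1 u = 1 mm; y_m = 200.3525 − y.

[1] `<line>` line segment, #ff8800→engrave S257 F3536: (235.7620,86.4728) → (193.8907,153.7647)

[2] `<path>` quadratic bezier, #ff8800→engrave S257 F3536: (66.0560,57.0977) → (77.3532,55.8205) → (90.0177,55.1516) → (104.0497,55.0912) → (119.4490,55.6392) → (136.2157,56.7956) → (154.3498,58.5604) → (173.8513,60.9336) → (194.7202,63.9152)

G21
G90
G0 X235.7620 Y86.4728
M3 S257
G1 X193.8907 Y153.7647 F3536
M5
G0 X66.0560 Y57.0977
M3 S257
G1 X77.3532 Y55.8205 F3536
G1 X90.0177 Y55.1516 F3536
G1 X104.0497 Y55.0912 F3536
G1 X119.4490 Y55.6392 F3536
G1 X136.2157 Y56.7956 F3536
G1 X154.3498 Y58.5604 F3536
G1 X173.8513 Y60.9336 F3536
G1 X194.7202 Y63.9152 F3536
M5
G0 X0.0000 Y0.0000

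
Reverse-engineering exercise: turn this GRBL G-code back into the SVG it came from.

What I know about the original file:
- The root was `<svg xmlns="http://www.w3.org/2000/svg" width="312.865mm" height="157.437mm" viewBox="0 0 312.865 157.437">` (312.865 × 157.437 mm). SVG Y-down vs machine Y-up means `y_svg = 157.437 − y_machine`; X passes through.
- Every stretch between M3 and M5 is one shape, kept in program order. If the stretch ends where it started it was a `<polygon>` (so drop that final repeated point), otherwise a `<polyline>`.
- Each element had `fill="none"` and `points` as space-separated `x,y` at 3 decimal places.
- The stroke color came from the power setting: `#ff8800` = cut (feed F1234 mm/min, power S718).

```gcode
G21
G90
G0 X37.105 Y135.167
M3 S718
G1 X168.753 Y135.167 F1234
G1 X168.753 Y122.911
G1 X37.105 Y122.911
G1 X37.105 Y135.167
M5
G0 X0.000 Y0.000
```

<svg xmlns="http://www.w3.org/2000/svg" width="312.865mm" height="157.437mm" viewBox="0 0 312.865 157.437">
  <polygon points="37.105,22.270 168.753,22.270 168.753,34.526 37.105,34.526" fill="none" stroke="#ff8800"/>
</svg>

y_svg = 157.437 − y_m. Every run uses S718, so all elements get stroke `#ff8800` (cut).

[1] closed run; points: 37.105,22.270 168.753,22.270 168.753,34.526 37.105,34.526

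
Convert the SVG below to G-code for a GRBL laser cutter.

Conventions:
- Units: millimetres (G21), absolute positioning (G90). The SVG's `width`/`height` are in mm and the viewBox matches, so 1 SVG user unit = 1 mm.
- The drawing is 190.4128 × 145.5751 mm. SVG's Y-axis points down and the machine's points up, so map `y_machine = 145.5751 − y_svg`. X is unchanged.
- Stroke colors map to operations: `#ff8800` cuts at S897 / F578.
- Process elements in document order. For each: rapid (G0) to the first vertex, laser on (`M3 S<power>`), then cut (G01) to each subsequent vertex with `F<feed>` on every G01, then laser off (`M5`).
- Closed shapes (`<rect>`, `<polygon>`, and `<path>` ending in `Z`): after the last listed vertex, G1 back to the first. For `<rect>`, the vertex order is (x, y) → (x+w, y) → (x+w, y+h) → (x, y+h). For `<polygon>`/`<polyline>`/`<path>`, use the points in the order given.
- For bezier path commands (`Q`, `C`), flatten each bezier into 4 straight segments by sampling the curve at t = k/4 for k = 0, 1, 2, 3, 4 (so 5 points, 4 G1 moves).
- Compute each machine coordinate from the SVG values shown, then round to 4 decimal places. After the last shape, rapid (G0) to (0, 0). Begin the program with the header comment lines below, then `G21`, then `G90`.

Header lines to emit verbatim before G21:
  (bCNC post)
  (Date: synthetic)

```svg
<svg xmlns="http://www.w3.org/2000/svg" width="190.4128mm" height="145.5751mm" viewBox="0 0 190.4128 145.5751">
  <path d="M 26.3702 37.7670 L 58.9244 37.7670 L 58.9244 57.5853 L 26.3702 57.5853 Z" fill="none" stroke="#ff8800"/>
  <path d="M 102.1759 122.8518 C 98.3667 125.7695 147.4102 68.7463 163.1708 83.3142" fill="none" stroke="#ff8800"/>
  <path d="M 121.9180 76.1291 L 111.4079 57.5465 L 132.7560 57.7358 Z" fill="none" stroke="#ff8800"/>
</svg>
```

viewBox `0 0 190.4128 145.5751` with mm width/height → 1 unit = 1 mm. Flip: y_m = 145.5751 − y_svg.

**Shape 1** — `<path>` rectangle, stroke `#ff8800` → cut (S897, F578). Machine vertices: (26.3702,107.8081) → (58.9244,107.8081) → (58.9244,87.9898) → (26.3702,87.9898) → (26.3702,107.8081). Closed: final G1 returns to the first vertex.

**Shape 2** — `<path>` cubic bezier, stroke `#ff8800` → cut (S897, F578). Control points (SVG): P0=(102.1759,122.8518), P1=(98.3667,125.7695), P2=(147.4102,68.7463), P3=(163.1708,83.3142); sampled at t=k/4. Machine vertices: (102.1759,22.7233) → (107.8830,29.7188) → (125.3347,46.8609) → (146.4557,61.8187) → (163.1708,62.2609). Open path.

**Shape 3** — `<path>` regular polygon, stroke `#ff8800` → cut (S897, F578). Machine vertices: (121.9180,69.4460) → (111.4079,88.0286) → (132.7560,87.8393) → (121.9180,69.4460). Closed: final G1 returns to the first vertex.

(bCNC post)
(Date: synthetic)
G21
G90
G0 X26.3702 Y107.8081
M3 S897
G01 X58.9244 Y107.8081 F578
G01 X58.9244 Y87.9898 F578
G01 X26.3702 Y87.9898 F578
G01 X26.3702 Y107.8081 F578
M5
G0 X102.1759 Y22.7233
M3 S897
G01 X107.8830 Y29.7188 F578
G01 X125.3347 Y46.8609 F578
G01 X146.4557 Y61.8187 F578
G01 X163.1708 Y62.2609 F578
M5
G0 X121.9180 Y69.4460
M3 S897
G01 X111.4079 Y88.0286 F578
G01 X132.7560 Y87.8393 F578
G01 X121.9180 Y69.4460 F578
M5
G0 X0.0000 Y0.0000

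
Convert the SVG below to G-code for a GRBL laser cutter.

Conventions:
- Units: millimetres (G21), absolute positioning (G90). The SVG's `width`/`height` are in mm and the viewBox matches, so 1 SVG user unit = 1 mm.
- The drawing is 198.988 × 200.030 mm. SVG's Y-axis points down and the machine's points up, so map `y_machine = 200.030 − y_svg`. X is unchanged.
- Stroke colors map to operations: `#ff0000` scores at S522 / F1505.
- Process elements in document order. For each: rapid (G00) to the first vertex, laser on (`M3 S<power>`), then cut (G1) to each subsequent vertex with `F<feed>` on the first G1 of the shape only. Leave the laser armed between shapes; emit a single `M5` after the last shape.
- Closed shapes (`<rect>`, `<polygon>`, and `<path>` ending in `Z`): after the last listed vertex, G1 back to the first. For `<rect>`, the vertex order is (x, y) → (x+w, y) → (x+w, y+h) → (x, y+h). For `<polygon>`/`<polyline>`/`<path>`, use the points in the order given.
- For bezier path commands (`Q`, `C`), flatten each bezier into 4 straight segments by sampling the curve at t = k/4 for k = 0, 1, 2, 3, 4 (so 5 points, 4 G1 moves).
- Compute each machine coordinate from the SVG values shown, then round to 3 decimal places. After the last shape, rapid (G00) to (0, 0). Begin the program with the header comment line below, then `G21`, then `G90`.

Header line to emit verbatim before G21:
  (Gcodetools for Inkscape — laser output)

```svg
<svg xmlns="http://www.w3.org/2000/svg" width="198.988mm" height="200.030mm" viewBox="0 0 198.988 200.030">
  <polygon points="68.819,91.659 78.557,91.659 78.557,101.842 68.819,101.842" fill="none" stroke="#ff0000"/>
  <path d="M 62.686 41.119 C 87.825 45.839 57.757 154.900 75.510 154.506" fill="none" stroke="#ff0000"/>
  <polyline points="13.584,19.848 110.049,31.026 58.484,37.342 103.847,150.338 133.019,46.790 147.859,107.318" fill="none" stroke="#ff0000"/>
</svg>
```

1 u = 1 mm; y_m = 200.030 − y.

[1] `<polygon>` rectangle, #ff0000→score S522 F1505: (68.819,108.371) → (78.557,108.371) → (78.557,98.188) → (68.819,98.188) → (68.819,108.371) (closed)

[2] `<path>` cubic bezier, #ff0000→score S522 F1505: (62.686,158.911) → (72.799,139.148) → (71.868,100.300) → (69.552,62.411) → (75.510,45.524)

[3] `<polyline>` open polyline, #ff0000→score S522 F1505: (13.584,180.182) → (110.049,169.004) → (58.484,162.688) → (103.847,49.692) → (133.019,153.240) → (147.859,92.712)

(Gcodetools for Inkscape — laser output)
G21
G90
G00 X68.819 Y108.371
M3 S522
G1 X78.557 Y108.371 F1505
G1 X78.557 Y98.188
G1 X68.819 Y98.188
G1 X68.819 Y108.371
G00 X62.686 Y158.911
M3 S522
G1 X72.799 Y139.148 F1505
G1 X71.868 Y100.300
G1 X69.552 Y62.411
G1 X75.510 Y45.524
G00 X13.584 Y180.182
M3 S522
G1 X110.049 Y169.004 F1505
G1 X58.484 Y162.688
G1 X103.847 Y49.692
G1 X133.019 Y153.240
G1 X147.859 Y92.712
M5
G00 X0.000 Y0.000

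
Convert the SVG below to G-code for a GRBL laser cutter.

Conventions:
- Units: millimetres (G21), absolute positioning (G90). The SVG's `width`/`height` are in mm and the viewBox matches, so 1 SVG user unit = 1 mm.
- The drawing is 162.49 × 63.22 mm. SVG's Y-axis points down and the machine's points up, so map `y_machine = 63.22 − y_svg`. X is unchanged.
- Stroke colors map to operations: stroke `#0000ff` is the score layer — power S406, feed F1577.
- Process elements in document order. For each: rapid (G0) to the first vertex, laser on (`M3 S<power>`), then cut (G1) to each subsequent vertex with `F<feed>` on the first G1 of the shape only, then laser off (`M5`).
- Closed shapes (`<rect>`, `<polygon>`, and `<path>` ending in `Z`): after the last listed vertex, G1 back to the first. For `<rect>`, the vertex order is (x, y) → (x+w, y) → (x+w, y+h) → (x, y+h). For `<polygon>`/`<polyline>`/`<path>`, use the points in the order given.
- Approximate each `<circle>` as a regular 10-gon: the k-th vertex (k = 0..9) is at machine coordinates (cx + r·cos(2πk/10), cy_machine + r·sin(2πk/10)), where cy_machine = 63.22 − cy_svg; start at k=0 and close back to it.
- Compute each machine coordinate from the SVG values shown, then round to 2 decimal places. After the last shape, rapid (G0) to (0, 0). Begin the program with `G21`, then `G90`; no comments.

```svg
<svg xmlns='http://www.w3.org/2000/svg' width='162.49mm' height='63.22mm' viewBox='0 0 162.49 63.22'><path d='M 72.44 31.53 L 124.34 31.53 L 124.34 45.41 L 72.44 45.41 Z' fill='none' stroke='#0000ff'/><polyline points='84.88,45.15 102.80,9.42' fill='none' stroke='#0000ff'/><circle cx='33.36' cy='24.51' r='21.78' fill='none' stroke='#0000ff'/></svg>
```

1 u = 1 mm; y_m = 63.22 − y.

[1] `<path>` rectangle, #0000ff→score S406 F1577: (72.44,31.69) → (124.34,31.69) → (124.34,17.81) → (72.44,17.81) → (72.44,31.69) (closed)

[2] `<polyline>` line segment, #0000ff→score S406 F1577: (84.88,18.07) → (102.80,53.80)

[3] `<circle>` circle, #0000ff→score S406 F1577: (55.14,38.71) → (50.98,51.51) → (40.09,59.42) → (26.63,59.42) → (15.74,51.51) → (11.58,38.71) → (15.74,25.91) → (26.63,18.00) → (40.09,18.00) → (50.98,25.91) → (55.14,38.71) (closed)

G21
G90
G0 X72.44 Y31.69
M3 S406
G1 X124.34 Y31.69 F1577
G1 X124.34 Y17.81
G1 X72.44 Y17.81
G1 X72.44 Y31.69
M5
G0 X84.88 Y18.07
M3 S406
G1 X102.80 Y53.80 F1577
M5
G0 X55.14 Y38.71
M3 S406
G1 X50.98 Y51.51 F1577
G1 X40.09 Y59.42
G1 X26.63 Y59.42
G1 X15.74 Y51.51
G1 X11.58 Y38.71
G1 X15.74 Y25.91
G1 X26.63 Y18.00
G1 X40.09 Y18.00
G1 X50.98 Y25.91
G1 X55.14 Y38.71
M5
G0 X0.00 Y0.00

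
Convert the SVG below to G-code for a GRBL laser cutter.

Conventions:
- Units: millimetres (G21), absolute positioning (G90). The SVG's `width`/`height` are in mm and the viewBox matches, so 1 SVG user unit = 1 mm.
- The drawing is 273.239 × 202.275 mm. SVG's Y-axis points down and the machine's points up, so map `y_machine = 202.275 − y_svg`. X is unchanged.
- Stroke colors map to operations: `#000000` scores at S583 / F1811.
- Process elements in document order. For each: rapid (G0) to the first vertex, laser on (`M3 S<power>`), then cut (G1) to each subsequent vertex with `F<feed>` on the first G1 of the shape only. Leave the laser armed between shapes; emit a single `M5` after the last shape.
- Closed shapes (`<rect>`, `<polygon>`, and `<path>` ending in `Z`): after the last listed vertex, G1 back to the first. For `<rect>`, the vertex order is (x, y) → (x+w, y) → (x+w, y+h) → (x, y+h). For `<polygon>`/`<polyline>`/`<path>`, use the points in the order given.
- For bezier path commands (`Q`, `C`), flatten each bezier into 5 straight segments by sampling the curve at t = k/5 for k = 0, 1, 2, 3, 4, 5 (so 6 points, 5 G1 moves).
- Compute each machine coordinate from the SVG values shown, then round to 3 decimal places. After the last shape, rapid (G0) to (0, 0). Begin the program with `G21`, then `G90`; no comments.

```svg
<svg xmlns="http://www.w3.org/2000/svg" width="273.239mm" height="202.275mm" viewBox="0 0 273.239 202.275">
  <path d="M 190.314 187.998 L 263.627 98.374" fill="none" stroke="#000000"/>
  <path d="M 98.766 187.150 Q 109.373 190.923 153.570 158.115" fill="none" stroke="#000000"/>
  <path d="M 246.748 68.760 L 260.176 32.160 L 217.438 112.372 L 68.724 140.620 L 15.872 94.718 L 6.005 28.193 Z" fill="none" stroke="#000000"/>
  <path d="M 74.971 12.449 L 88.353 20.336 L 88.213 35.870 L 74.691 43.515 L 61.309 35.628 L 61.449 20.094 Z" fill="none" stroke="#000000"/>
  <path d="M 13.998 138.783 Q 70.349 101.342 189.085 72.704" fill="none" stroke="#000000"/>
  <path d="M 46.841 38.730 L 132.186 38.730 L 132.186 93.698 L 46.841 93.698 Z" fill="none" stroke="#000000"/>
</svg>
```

viewBox `0 0 273.239 202.275` with mm width/height → 1 unit = 1 mm. Flip: y_m = 202.275 − y_svg.

**Shape 1** — `<path>` line segment, stroke `#000000` → score (S583, F1811). Machine vertices: (190.314,14.277) → (263.627,103.901). Open path.

**Shape 2** — `<path>` quadratic bezier, stroke `#000000` → score (S583, F1811). Control points (SVG): P0=(98.766,187.150), P1=(109.373,190.923), P2=(153.570,158.115); sampled at t=k/5. Machine vertices: (98.766,15.125) → (104.352,15.079) → (112.626,17.960) → (123.587,23.767) → (137.235,32.500) → (153.570,44.160). Open path.

**Shape 3** — `<path>` closed polygon, stroke `#000000` → score (S583, F1811). Machine vertices: (246.748,133.515) → (260.176,170.115) → (217.438,89.903) → (68.724,61.655) → (15.872,107.557) → (6.005,174.082) → (246.748,133.515). Closed: final G1 returns to the first vertex.

**Shape 4** — `<path>` regular polygon, stroke `#000000` → score (S583, F1811). Machine vertices: (74.971,189.826) → (88.353,181.939) → (88.213,166.405) → (74.691,158.760) → (61.309,166.647) → (61.449,182.181) → (74.971,189.826). Closed: final G1 returns to the first vertex.

**Shape 5** — `<path>` quadratic bezier, stroke `#000000` → score (S583, F1811). Control points (SVG): P0=(13.998,138.783), P1=(70.349,101.342), P2=(189.085,72.704); sampled at t=k/5. Machine vertices: (13.998,63.492) → (39.034,78.116) → (69.060,92.036) → (104.078,105.252) → (144.086,117.764) → (189.085,129.571). Open path.

**Shape 6** — `<path>` rectangle, stroke `#000000` → score (S583, F1811). Machine vertices: (46.841,163.545) → (132.186,163.545) → (132.186,108.577) → (46.841,108.577) → (46.841,163.545). Closed: final G1 returns to the first vertex.

G21
G90
G0 X190.314 Y14.277
M3 S583
G1 X263.627 Y103.901 F1811
G0 X98.766 Y15.125
M3 S583
G1 X104.352 Y15.079 F1811
G1 X112.626 Y17.960
G1 X123.587 Y23.767
G1 X137.235 Y32.500
G1 X153.570 Y44.160
G0 X246.748 Y133.515
M3 S583
G1 X260.176 Y170.115 F1811
G1 X217.438 Y89.903
G1 X68.724 Y61.655
G1 X15.872 Y107.557
G1 X6.005 Y174.082
G1 X246.748 Y133.515
G0 X74.971 Y189.826
M3 S583
G1 X88.353 Y181.939 F1811
G1 X88.213 Y166.405
G1 X74.691 Y158.760
G1 X61.309 Y166.647
G1 X61.449 Y182.181
G1 X74.971 Y189.826
G0 X13.998 Y63.492
M3 S583
G1 X39.034 Y78.116 F1811
G1 X69.060 Y92.036
G1 X104.078 Y105.252
G1 X144.086 Y117.764
G1 X189.085 Y129.571
G0 X46.841 Y163.545
M3 S583
G1 X132.186 Y163.545 F1811
G1 X132.186 Y108.577
G1 X46.841 Y108.577
G1 X46.841 Y163.545
M5
G0 X0.000 Y0.000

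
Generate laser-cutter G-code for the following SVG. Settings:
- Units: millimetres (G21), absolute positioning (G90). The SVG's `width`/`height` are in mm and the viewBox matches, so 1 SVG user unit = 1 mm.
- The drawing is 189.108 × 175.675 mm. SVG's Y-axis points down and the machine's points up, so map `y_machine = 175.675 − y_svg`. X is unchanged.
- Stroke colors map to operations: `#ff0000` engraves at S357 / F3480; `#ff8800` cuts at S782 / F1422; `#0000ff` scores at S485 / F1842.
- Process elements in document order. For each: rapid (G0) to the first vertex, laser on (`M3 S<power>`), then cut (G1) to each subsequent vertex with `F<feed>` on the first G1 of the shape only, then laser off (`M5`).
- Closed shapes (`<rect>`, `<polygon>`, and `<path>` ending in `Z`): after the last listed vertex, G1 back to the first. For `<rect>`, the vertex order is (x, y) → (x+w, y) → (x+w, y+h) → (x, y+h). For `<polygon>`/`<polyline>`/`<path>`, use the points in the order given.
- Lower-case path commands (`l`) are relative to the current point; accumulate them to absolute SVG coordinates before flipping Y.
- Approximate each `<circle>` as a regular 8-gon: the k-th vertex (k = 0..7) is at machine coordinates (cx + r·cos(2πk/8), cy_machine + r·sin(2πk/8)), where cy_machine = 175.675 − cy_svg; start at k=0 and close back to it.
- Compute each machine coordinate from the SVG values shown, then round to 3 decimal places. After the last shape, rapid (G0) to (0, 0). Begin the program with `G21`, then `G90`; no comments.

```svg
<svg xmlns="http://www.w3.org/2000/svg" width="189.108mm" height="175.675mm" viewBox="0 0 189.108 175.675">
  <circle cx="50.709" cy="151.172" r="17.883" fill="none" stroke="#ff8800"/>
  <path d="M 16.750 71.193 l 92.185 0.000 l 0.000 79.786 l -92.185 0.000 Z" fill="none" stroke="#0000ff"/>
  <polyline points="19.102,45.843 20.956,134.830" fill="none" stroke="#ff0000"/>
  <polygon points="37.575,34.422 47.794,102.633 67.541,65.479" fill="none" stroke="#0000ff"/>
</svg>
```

G21
G90
G0 X68.592 Y24.503
M3 S782
G1 X63.354 Y37.148 F1422
G1 X50.709 Y42.386
G1 X38.064 Y37.148
G1 X32.826 Y24.503
G1 X38.064 Y11.858
G1 X50.709 Y6.620
G1 X63.354 Y11.858
G1 X68.592 Y24.503
M5
G0 X16.750 Y104.482
M3 S485
G1 X108.935 Y104.482 F1842
G1 X108.935 Y24.696
G1 X16.750 Y24.696
G1 X16.750 Y104.482
M5
G0 X19.102 Y129.832
M3 S357
G1 X20.956 Y40.845 F3480
M5
G0 X37.575 Y141.253
M3 S485
G1 X47.794 Y73.042 F1842
G1 X67.541 Y110.196
G1 X37.575 Y141.253
M5
G0 X0.000 Y0.000

Since the viewBox matches the mm dimensions, user units are millimetres directly. The only transform is the Y-flip y_m = 175.675 − y_svg.

Shape 1 is a circle drawn with `<circle>`. Its stroke #ff8800 means cut at S782, F1422. After flipping Y the toolpath is (68.592,24.503) → (63.354,37.148) → (50.709,42.386) → (38.064,37.148) → (32.826,24.503) → (38.064,11.858) → (50.709,6.620) → (63.354,11.858) → (68.592,24.503), returning to the start.

Shape 2 is a rectangle drawn with `<path>`. Its stroke #0000ff means score at S485, F1842. After flipping Y the toolpath is (16.750,104.482) → (108.935,104.482) → (108.935,24.696) → (16.750,24.696) → (16.750,104.482), returning to the start.

Shape 3 is a line segment drawn with `<polyline>`. Its stroke #ff0000 means engrave at S357, F3480. After flipping Y the toolpath is (19.102,129.832) → (20.956,40.845).

Shape 4 is a closed polygon drawn with `<polygon>`. Its stroke #0000ff means score at S485, F1842. After flipping Y the toolpath is (37.575,141.253) → (47.794,73.042) → (67.541,110.196) → (37.575,141.253), returning to the start.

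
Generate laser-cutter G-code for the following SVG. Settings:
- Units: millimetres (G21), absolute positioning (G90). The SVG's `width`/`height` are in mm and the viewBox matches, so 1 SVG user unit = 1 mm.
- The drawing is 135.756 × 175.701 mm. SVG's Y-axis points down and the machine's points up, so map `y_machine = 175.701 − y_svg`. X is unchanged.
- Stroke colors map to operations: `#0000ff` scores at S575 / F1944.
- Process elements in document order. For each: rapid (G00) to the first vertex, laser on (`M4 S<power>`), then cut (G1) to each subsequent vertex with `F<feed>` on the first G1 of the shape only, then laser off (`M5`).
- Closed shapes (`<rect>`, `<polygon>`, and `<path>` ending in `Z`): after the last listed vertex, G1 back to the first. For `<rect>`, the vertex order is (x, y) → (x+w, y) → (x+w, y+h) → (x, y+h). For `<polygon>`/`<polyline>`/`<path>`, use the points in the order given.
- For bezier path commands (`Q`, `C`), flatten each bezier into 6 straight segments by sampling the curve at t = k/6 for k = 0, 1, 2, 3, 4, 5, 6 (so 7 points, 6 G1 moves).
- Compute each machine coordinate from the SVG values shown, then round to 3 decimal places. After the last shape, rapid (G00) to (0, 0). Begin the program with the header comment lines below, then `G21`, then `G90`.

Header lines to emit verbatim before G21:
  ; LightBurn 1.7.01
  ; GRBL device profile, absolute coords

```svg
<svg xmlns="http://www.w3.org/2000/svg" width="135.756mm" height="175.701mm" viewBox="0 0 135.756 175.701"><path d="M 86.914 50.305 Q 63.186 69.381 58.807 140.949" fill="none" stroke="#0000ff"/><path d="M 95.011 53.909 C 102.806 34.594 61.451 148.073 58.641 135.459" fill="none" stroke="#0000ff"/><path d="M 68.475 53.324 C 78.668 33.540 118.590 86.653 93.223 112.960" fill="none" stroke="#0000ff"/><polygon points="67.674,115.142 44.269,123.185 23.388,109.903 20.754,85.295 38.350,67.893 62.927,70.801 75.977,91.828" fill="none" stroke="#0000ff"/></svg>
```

viewBox `0 0 135.756 175.701` with mm width/height → 1 unit = 1 mm. Flip: y_m = 175.701 − y_svg.

**Shape 1** — `<path>` quadratic bezier, stroke `#0000ff` → score (S575, F1944). Control points (SVG): P0=(86.914,50.305), P1=(63.186,69.381), P2=(58.807,140.949); sampled at t=k/6. Machine vertices: (86.914,125.396) → (79.542,117.579) → (73.245,106.846) → (68.023,93.197) → (63.876,76.632) → (60.804,57.150) → (58.807,34.752). Open path.

**Shape 2** — `<path>` cubic bezier, stroke `#0000ff` → score (S575, F1944). Control points (SVG): P0=(95.011,53.909), P1=(102.806,34.594), P2=(61.451,148.073), P3=(58.641,135.459); sampled at t=k/6. Machine vertices: (95.011,121.792) → (95.219,121.582) → (89.671,106.431) → (80.803,83.530) → (71.051,60.071) → (62.852,43.244) → (58.641,40.242). Open path.

**Shape 3** — `<path>` cubic bezier, stroke `#0000ff` → score (S575, F1944). Control points (SVG): P0=(68.475,53.324), P1=(78.668,33.540), P2=(118.590,86.653), P3=(93.223,112.960); sampled at t=k/6. Machine vertices: (68.475,122.377) → (75.609,126.656) → (85.058,121.555) → (94.184,109.843) → (100.346,94.291) → (100.906,77.667) → (93.223,62.741). Open path.

**Shape 4** — `<polygon>` regular polygon, stroke `#0000ff` → score (S575, F1944). Machine vertices: (67.674,60.559) → (44.269,52.516) → (23.388,65.798) → (20.754,90.406) → (38.350,107.808) → (62.927,104.900) → (75.977,83.873) → (67.674,60.559). Closed: final G1 returns to the first vertex.

; LightBurn 1.7.01
; GRBL device profile, absolute coords
G21
G90
G00 X86.914 Y125.396
M4 S575
G1 X79.542 Y117.579 F1944
G1 X73.245 Y106.846
G1 X68.023 Y93.197
G1 X63.876 Y76.632
G1 X60.804 Y57.150
G1 X58.807 Y34.752
M5
G00 X95.011 Y121.792
M4 S575
G1 X95.219 Y121.582 F1944
G1 X89.671 Y106.431
G1 X80.803 Y83.530
G1 X71.051 Y60.071
G1 X62.852 Y43.244
G1 X58.641 Y40.242
M5
G00 X68.475 Y122.377
M4 S575
G1 X75.609 Y126.656 F1944
G1 X85.058 Y121.555
G1 X94.184 Y109.843
G1 X100.346 Y94.291
G1 X100.906 Y77.667
G1 X93.223 Y62.741
M5
G00 X67.674 Y60.559
M4 S575
G1 X44.269 Y52.516 F1944
G1 X23.388 Y65.798
G1 X20.754 Y90.406
G1 X38.350 Y107.808
G1 X62.927 Y104.900
G1 X75.977 Y83.873
G1 X67.674 Y60.559
M5
G00 X0.000 Y0.000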